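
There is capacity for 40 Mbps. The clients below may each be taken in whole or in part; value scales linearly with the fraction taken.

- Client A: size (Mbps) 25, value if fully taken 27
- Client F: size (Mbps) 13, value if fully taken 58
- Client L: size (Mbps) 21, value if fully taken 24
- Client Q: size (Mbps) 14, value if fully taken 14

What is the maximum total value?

88.48

Sort by value density: Client F 58/13≈4.46, Client L 24/21≈1.14, Client A 27/25≈1.08, Client Q 14/14≈1.
Client F: take in full, 13 Mbps for value 58 → 27 left.
Client L: take in full, 21 Mbps for value 24 → 6 left.
6 Mbps left: a 6/25 share of Client A gives 27×6/25 = 6.48.
Total value = 88.48.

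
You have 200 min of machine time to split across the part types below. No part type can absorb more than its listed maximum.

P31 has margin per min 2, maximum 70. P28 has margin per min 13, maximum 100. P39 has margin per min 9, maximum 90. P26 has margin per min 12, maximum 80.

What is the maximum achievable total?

2440

Highest margin per min first: P28 13 > P26 12 > P39 9 > P31 2.
Give P28 100 to hit its cap of 100 — 100 left.
P26 takes 80 to reach its cap of 80 — 20 left.
P39: +20 (room for 90) → 20. Pool exhausted.
Total = 13×100 + 9×20 + 12×80 = 2440.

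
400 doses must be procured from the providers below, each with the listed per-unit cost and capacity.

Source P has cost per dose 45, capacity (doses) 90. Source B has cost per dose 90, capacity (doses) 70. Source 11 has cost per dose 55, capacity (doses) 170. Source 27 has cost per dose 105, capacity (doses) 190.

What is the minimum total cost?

27050

Cheapest first:
Take 90 from Source P at 45 — need 310 more.
Source 11 (55): use full 170 — 140 doses to go.
Take 70 from Source B at 90 — need 70 more.
Source 27 at 105: take 70 of its 190 — requirement met.
Cost = 90×45 + 170×55 + 70×90 + 70×105 = 27050.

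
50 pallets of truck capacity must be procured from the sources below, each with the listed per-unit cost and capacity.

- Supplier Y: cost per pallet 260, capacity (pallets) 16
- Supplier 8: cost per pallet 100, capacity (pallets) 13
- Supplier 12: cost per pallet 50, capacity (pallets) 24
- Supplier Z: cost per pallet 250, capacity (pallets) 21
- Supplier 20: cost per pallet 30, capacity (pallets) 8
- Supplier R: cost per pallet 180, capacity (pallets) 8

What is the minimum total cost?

3640

Fill from the cheapest source first.
Take 8 from Supplier 20 at 30 ; need 42 more.
Supplier 12 at 50: take all 24 pallets ; 18 still needed.
Supplier 8 (100): use full 13 ; 5 pallets to go.
Take 5 from Supplier R at 180 to finish.
Supplier Z, Supplier Y: unused.
Cost = 8×30 + 24×50 + 13×100 + 5×180 = 3640.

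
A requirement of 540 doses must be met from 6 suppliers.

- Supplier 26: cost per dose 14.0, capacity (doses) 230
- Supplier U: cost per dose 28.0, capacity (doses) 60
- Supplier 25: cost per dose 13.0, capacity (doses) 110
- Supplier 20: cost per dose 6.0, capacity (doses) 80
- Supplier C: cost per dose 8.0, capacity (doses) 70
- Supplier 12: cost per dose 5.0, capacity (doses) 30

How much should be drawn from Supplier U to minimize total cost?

Fill from the cheapest supplier first.
Supplier 12 at 5.0: take all 30 doses — 510 still needed.
Supplier 20 (6.0): use full 80 — 430 doses to go.
Supplier C (8.0): use full 70 — 360 doses to go.
Supplier 25 (13.0): use full 110 — 250 doses to go.
Supplier 26 (14.0): use full 230 — 20 doses to go.
Supplier U at 28.0: take 20 of its 60 — requirement met.

20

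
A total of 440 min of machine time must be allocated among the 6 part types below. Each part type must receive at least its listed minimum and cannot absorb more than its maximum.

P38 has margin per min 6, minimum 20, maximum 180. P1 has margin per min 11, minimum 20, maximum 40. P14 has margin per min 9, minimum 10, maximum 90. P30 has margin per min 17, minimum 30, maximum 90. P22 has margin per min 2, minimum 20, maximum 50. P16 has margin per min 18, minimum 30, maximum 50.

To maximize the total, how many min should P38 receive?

150

Meeting every minimum uses 20+20+10+30+20+30 = 130 min, leaving 310.
Order the part types by margin per min: P16 18 > P30 17 > P1 11 > P14 9 > P38 6 > P22 2.
P16: +20 to 50 (cap) ; 290 left.
Give P30 60 more to hit its cap of 90 ; 230 left.
P1 takes 20 more to reach its cap of 40 ; 210 left.
P14 takes 80 more to reach its cap of 90 ; 130 left.
P38 has room for 160 more but only 130 remain, so it gets 150.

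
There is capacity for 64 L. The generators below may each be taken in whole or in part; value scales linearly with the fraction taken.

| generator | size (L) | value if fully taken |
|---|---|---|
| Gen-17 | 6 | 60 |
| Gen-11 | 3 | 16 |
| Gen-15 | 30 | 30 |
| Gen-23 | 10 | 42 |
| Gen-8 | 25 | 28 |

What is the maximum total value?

166

Sort by value density: Gen-17 60/6≈10, Gen-11 16/3≈5.33, Gen-23 42/10≈4.2, Gen-8 28/25≈1.12, Gen-15 30/30≈1.
All 6 L of Gen-17 fit (value 60) → 58 remain.
Take all of Gen-11 (3 L, value 16) → 55 L left.
Gen-23: take in full, 10 L for value 42 → 45 left.
Take all of Gen-8 (25 L, value 28) → 20 L left.
Only 20 L remain; take 20/30 of Gen-15 for value 30×20/30 = 20.
Total value = 166.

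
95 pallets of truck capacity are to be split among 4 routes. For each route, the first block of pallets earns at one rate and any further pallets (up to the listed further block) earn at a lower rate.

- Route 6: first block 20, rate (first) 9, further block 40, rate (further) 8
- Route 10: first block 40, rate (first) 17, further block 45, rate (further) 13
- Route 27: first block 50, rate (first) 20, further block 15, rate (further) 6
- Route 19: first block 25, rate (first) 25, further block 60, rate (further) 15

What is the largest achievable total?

1965

Order all 8 blocks by rate: Route 19/tier1 25 > Route 27/tier1 20 > Route 10/tier1 17 > Route 19/tier2 15 > Route 10/tier2 13 > Route 6/tier1 9 > Route 6/tier2 8 > Route 27/tier2 6.
Fill Route 19 tier1 block (25 at 25) ; 70 left.
Route 27 tier1 at 20: fill all 50 ; 20 left.
20 remain; put them into Route 10 tier1 at 17.
Total = 25×25 + 20×50 + 17×20 = 1965.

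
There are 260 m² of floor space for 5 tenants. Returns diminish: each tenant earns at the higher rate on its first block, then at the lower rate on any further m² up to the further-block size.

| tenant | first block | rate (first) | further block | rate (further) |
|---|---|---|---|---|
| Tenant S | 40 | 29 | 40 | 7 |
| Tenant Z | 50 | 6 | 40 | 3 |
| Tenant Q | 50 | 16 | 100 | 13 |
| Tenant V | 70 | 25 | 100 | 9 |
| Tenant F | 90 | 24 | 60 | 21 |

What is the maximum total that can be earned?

6330

Rank every tier by rate: Tenant S/T1 29 > Tenant V/T1 25 > Tenant F/T1 24 > Tenant F/T2 21 > Tenant Q/T1 16 > Tenant Q/T2 13 > Tenant V/T2 9 > Tenant S/T2 7 > Tenant Z/T1 6 > Tenant Z/T2 3.
Tenant S/T1 (29): +40 → 220 left.
Tenant V T1 at 25: fill all 70 → 150 left.
Fill Tenant F T1 block (90 at 24) → 60 left.
Tenant F T2 at 21: fill all 60 → 0 left.
Total = 29×40 + 25×70 + 24×90 + 21×60 = 6330.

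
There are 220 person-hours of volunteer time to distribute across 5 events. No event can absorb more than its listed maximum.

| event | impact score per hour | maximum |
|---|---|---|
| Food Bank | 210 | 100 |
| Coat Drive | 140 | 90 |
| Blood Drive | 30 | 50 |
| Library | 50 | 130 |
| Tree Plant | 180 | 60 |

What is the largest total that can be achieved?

40200

Highest impact score per hour first: Food Bank 210 > Tree Plant 180 > Coat Drive 140 > Library 50 > Blood Drive 30.
Food Bank: +100 to 100 (cap) → 120 left.
Tree Plant: +60 to 60 (cap) → 60 left.
Coat Drive: +60 (room for 90) → 60. Pool exhausted.
Total = 210×100 + 140×60 + 180×60 = 40200.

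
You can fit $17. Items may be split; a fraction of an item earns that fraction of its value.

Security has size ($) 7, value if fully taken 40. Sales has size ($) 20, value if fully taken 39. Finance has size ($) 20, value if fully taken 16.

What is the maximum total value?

59.5

Rank by value-to-size ratio: Security 40/7≈5.71, Sales 39/20≈1.95, Finance 16/20≈0.8.
Security: take in full, 7 $ for value 40 — 10 left.
10 $ left: a 10/20 share of Sales gives 39×10/20 = 19.5.
Total value = 59.5.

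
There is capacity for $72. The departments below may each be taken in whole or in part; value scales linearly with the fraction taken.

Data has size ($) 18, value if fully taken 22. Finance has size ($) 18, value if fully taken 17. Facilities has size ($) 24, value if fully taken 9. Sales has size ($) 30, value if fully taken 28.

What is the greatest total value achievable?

69.25

Sort by value density: Data 22/18≈1.22, Finance 17/18≈0.944, Sales 28/30≈0.933, Facilities 9/24≈0.375.
Take all of Data (18 $, value 22) — 54 $ left.
All 18 $ of Finance fit (value 17) — 36 remain.
Take all of Sales (30 $, value 28) — 6 $ left.
Fill the last 6 $ with part of Facilities: 6/24 of it earns 2.25.
Total value = 69.25.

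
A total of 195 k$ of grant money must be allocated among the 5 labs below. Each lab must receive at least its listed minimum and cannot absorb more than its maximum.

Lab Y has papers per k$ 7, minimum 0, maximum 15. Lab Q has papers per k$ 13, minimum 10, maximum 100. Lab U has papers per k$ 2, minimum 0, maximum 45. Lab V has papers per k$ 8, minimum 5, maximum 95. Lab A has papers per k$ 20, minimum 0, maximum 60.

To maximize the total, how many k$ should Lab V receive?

35

Meeting every minimum uses 0+10+0+5+0 = 15 k$, leaving 180.
Rank by papers per k$: Lab A 20 > Lab Q 13 > Lab V 8 > Lab Y 7 > Lab U 2.
Give Lab A 60 more to hit its cap of 60 → 120 left.
Lab Q: +90 to 100 (cap) → 30 left.
Lab V has room for 90 more but only 30 remain, so it gets 35.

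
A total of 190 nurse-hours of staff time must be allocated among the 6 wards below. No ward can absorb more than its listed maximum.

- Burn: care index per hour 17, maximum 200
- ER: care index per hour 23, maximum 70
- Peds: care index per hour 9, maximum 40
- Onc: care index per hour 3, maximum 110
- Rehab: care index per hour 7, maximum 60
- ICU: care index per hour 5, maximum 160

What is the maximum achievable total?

3650

Order the wards by care index per hour: ER 23 > Burn 17 > Peds 9 > Rehab 7 > ICU 5 > Onc 3.
Give ER 70 to hit its cap of 70 — 120 left.
Burn: +120 (room for 200) → 120. Pool exhausted.
Total = 17×120 + 23×70 = 3650.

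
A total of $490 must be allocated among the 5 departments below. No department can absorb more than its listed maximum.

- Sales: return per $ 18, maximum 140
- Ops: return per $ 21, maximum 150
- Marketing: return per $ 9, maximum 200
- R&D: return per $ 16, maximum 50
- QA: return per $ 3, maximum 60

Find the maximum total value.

7820

Highest return per $ first: Ops 21 > Sales 18 > R&D 16 > Marketing 9 > QA 3.
Give Ops 150 to hit its cap of 150 — 340 left.
Sales takes 140 to reach its cap of 140 — 200 left.
R&D takes 50 to reach its cap of 50 — 150 left.
Only 150 left; Marketing takes them to reach 150.
Total = 18×140 + 21×150 + 9×150 + 16×50 = 7820.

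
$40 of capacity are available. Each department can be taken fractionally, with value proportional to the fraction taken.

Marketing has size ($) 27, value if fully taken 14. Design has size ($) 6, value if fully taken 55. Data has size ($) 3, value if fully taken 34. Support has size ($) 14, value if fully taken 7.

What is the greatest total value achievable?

Sort by value density: Data 34/3≈11.3, Design 55/6≈9.17, Marketing 14/27≈0.519, Support 7/14≈0.5.
All 3 $ of Data fit (value 34) ; 37 remain.
Design: take in full, 6 $ for value 55 ; 31 left.
Marketing: take in full, 27 $ for value 14 ; 4 left.
Fill the last 4 $ with part of Support: 4/14 of it earns 2.
Total value = 105.

105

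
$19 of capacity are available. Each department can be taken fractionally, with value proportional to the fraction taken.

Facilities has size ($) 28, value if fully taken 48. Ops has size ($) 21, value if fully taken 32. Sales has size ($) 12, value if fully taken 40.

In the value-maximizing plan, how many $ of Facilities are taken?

Rank by value-to-size ratio: Sales 40/12≈3.33, Facilities 48/28≈1.71, Ops 32/21≈1.52.
All 12 $ of Sales fit (value 40) ; 7 remain.
Only 7 $ remain; take 7/28 of Facilities for value 48×7/28 = 12.

7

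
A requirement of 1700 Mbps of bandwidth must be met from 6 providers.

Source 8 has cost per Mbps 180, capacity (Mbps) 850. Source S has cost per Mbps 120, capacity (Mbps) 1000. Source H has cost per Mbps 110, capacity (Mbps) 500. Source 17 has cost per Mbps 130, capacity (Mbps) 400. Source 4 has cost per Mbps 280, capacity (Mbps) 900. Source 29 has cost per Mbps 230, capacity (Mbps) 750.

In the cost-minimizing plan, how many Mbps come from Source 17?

Fill from the cheapest provider first.
Take 500 from Source H at 110 ; need 1200 more.
Source S at 120: take all 1000 Mbps ; 200 still needed.
Source 17 at 130: take 200 of its 400 ; requirement met.
Source 8, Source 29, Source 4: unused.

200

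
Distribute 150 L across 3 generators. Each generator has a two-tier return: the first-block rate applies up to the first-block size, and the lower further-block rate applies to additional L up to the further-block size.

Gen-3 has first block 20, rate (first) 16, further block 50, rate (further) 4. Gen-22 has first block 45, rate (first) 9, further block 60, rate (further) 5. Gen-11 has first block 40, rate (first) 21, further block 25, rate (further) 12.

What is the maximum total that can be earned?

Rank every tier by rate: Gen-11/tier1 21 > Gen-3/tier1 16 > Gen-11/tier2 12 > Gen-22/tier1 9 > Gen-22/tier2 5 > Gen-3/tier2 4.
Gen-11/tier1 (21): +40 — 110 left.
Fill Gen-3 tier1 block (20 at 16) — 90 left.
Gen-11/tier2 (12): +25 — 65 left.
Gen-22 tier1 at 9: fill all 45 — 20 left.
Gen-22/tier2: +20 of 60 at 5; pool empty.
Total = 21×40 + 16×20 + 12×25 + 9×45 + 5×20 = 1965.

1965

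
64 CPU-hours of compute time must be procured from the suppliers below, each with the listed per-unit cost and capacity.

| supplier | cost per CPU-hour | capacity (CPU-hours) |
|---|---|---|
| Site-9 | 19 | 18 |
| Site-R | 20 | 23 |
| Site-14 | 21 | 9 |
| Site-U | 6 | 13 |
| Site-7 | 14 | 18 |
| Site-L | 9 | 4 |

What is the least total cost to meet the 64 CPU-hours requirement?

Fill from the cheapest supplier first.
Site-U (6): use full 13 — 51 CPU-hours to go.
Site-L at 9: take all 4 CPU-hours — 47 still needed.
Take 18 from Site-7 at 14 — need 29 more.
Site-9 at 19: take all 18 CPU-hours — 11 still needed.
Site-R (20): take the remaining 11 — done.
Site-14: unused.
Cost = 13×6 + 4×9 + 18×14 + 18×19 + 11×20 = 928.

928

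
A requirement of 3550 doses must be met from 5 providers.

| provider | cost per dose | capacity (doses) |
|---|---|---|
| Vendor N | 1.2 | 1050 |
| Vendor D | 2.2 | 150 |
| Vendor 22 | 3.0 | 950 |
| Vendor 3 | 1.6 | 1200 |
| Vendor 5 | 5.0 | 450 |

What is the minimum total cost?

7360

Use providers in increasing cost order.
Vendor N at 1.2: take all 1050 doses — 2500 still needed.
Vendor 3 (1.6): use full 1200 — 1300 doses to go.
Vendor D (2.2): use full 150 — 1150 doses to go.
Vendor 22 at 3.0: take all 950 doses — 200 still needed.
Vendor 5 at 5.0: take 200 of its 450 — requirement met.
Cost = 1050×1.2 + 1200×1.6 + 150×2.2 + 950×3.0 + 200×5.0 = 7360.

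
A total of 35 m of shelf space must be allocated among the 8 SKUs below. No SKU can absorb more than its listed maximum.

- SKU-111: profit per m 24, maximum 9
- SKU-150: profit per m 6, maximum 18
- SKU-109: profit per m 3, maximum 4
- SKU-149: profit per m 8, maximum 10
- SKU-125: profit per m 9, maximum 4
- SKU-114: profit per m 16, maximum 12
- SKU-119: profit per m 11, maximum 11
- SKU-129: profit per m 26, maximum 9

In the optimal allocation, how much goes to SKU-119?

Highest profit per m first: SKU-129 26 > SKU-111 24 > SKU-114 16 > SKU-119 11 > SKU-125 9 > SKU-149 8 > SKU-150 6 > SKU-109 3.
SKU-129 takes 9 to reach its cap of 9 — 26 left.
SKU-111: +9 to 9 (cap) — 17 left.
Give SKU-114 12 to hit its cap of 12 — 5 left.
Only 5 left; SKU-119 takes them to reach 5.

5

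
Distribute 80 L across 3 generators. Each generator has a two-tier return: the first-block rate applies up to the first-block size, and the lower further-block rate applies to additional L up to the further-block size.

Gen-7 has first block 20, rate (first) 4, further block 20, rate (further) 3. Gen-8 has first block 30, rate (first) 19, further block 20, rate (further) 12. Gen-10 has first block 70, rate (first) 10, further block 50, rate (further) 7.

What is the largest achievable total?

Rank every tier by rate: Gen-8/tier1 19 > Gen-8/tier2 12 > Gen-10/tier1 10 > Gen-10/tier2 7 > Gen-7/tier1 4 > Gen-7/tier2 3.
Gen-8/tier1 (19): +30 — 50 left.
Fill Gen-8 tier2 block (20 at 12) — 30 left.
Gen-10/tier1: +30 of 70 at 10; pool empty.
Total = 19×30 + 12×20 + 10×30 = 1110.

1110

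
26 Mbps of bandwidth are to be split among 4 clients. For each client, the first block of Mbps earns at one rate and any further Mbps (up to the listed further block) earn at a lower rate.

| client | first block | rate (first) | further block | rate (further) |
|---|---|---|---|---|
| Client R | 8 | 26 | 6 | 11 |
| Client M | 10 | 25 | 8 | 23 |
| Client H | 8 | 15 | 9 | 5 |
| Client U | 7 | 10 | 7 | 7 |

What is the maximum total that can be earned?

Order all 8 blocks by rate: Client R/tier1 26 > Client M/tier1 25 > Client M/tier2 23 > Client H/tier1 15 > Client R/tier2 11 > Client U/tier1 10 > Client U/tier2 7 > Client H/tier2 5.
Client R tier1 at 26: fill all 8 ; 18 left.
Client M tier1 at 25: fill all 10 ; 8 left.
Client M tier2 at 23: fill all 8 ; 0 left.
Total = 26×8 + 25×10 + 23×8 = 642.

642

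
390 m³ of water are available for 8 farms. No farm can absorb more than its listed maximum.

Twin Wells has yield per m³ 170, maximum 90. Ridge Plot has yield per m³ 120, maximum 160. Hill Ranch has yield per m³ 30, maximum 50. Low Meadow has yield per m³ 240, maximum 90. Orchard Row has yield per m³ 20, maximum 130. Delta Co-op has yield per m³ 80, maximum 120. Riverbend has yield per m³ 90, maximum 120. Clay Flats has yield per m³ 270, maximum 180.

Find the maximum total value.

Highest yield per m³ first: Clay Flats 270 > Low Meadow 240 > Twin Wells 170 > Ridge Plot 120 > Riverbend 90 > Delta Co-op 80 > Hill Ranch 30 > Orchard Row 20.
Clay Flats takes 180 to reach its cap of 180 ; 210 left.
Low Meadow: +90 to 90 (cap) ; 120 left.
Twin Wells: +90 to 90 (cap) ; 30 left.
Ridge Plot has room for 160 but only 30 remain, so it gets 30.
Total = 170×90 + 120×30 + 240×90 + 270×180 = 89100.

89100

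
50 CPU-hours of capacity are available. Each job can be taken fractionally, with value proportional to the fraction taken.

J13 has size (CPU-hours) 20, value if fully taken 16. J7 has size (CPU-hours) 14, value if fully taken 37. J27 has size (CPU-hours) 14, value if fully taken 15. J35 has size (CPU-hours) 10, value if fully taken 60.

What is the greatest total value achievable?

121.6

Rank by value-to-size ratio: J35 60/10≈6, J7 37/14≈2.64, J27 15/14≈1.07, J13 16/20≈0.8.
All 10 CPU-hours of J35 fit (value 60) → 40 remain.
All 14 CPU-hours of J7 fit (value 37) → 26 remain.
All 14 CPU-hours of J27 fit (value 15) → 12 remain.
Fill the last 12 CPU-hours with part of J13: 12/20 of it earns 9.6.
Total value = 121.6.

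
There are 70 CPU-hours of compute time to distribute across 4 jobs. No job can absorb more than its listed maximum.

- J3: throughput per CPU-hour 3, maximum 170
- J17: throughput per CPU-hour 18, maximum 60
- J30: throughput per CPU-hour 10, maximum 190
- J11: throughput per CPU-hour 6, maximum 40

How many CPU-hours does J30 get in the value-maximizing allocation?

Order the jobs by throughput per CPU-hour: J17 18 > J30 10 > J11 6 > J3 3.
J17 takes 60 to reach its cap of 60 ; 10 left.
J30 has room for 190 but only 10 remain, so it gets 10.

10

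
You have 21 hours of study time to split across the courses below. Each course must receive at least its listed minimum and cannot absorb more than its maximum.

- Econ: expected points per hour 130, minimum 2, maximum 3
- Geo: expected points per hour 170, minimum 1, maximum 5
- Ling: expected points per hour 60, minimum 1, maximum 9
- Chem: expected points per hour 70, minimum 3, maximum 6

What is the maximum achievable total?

Meeting every minimum uses 2+1+1+3 = 7 hours, leaving 14.
Highest expected points per hour first: Geo 170 > Econ 130 > Chem 70 > Ling 60.
Geo: +4 to 5 (cap) — 10 left.
Econ takes 1 more to reach its cap of 3 — 9 left.
Chem takes 3 more to reach its cap of 6 — 6 left.
Only 6 left; Ling takes them to reach 7.
Total = 130×3 + 170×5 + 60×7 + 70×6 = 2080.

2080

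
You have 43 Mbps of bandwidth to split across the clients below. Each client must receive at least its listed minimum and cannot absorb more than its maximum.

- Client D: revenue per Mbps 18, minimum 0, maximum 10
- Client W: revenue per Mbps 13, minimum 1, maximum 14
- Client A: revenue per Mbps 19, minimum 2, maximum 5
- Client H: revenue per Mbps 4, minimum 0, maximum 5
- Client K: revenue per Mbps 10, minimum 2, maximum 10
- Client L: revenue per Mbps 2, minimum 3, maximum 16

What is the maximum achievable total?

Meeting every minimum uses 0+1+2+0+2+3 = 8 Mbps, leaving 35.
Order the clients by revenue per Mbps: Client A 19 > Client D 18 > Client W 13 > Client K 10 > Client H 4 > Client L 2.
Give Client A 3 more to hit its cap of 5 — 32 left.
Give Client D 10 more to hit its cap of 10 — 22 left.
Client W takes 13 more to reach its cap of 14 — 9 left.
Give Client K 8 more to hit its cap of 10 — 1 left.
Only 1 left; Client H takes them to reach 1.
Total = 18×10 + 13×14 + 19×5 + 4×1 + 10×10 + 2×3 = 567.

567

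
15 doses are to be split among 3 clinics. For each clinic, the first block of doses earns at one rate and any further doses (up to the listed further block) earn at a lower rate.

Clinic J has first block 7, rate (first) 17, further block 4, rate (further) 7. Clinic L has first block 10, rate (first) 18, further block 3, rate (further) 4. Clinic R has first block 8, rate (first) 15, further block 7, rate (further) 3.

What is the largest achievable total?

Order all 6 blocks by rate: Clinic L/T1 18 > Clinic J/T1 17 > Clinic R/T1 15 > Clinic J/T2 7 > Clinic L/T2 4 > Clinic R/T2 3.
Clinic L/T1 (18): +10 → 5 left.
Clinic J T1 at 17: only 5 left, fill 5.
Total = 18×10 + 17×5 = 265.

265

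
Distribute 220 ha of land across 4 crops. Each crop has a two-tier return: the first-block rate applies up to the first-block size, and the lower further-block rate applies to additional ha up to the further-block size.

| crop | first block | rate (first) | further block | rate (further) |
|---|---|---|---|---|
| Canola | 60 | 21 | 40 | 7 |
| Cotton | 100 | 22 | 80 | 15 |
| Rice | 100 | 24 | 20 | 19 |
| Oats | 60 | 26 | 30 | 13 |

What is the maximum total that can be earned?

Treat each block as its own option and order by rate: Oats/T1 26 > Rice/T1 24 > Cotton/T1 22 > Canola/T1 21 > Rice/T2 19 > Cotton/T2 15 > Oats/T2 13 > Canola/T2 7.
Oats T1 at 26: fill all 60 — 160 left.
Rice/T1 (24): +100 — 60 left.
Cotton T1 at 22: only 60 left, fill 60.
Total = 26×60 + 24×100 + 22×60 = 5280.

5280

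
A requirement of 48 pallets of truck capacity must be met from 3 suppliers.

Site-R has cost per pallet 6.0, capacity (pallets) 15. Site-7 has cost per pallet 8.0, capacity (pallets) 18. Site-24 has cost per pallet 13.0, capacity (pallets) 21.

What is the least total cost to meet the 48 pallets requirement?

Use suppliers in increasing cost order.
Site-R (6.0): use full 15 ; 33 pallets to go.
Site-7 (8.0): use full 18 ; 15 pallets to go.
Take 15 from Site-24 at 13.0 to finish.
Cost = 15×6.0 + 18×8.0 + 15×13.0 = 429.

429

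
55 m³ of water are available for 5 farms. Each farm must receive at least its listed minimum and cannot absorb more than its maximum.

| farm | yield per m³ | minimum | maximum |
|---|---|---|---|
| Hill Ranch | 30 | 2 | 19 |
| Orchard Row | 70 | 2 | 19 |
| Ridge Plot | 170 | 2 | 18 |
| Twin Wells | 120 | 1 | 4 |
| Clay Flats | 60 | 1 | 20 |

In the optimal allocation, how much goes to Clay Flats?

12

Meeting every minimum uses 2+2+2+1+1 = 8 m³, leaving 47.
Rank by yield per m³: Ridge Plot 170 > Twin Wells 120 > Orchard Row 70 > Clay Flats 60 > Hill Ranch 30.
Ridge Plot takes 16 more to reach its cap of 18 → 31 left.
Twin Wells takes 3 more to reach its cap of 4 → 28 left.
Orchard Row takes 17 more to reach its cap of 19 → 11 left.
Only 11 left; Clay Flats takes them to reach 12.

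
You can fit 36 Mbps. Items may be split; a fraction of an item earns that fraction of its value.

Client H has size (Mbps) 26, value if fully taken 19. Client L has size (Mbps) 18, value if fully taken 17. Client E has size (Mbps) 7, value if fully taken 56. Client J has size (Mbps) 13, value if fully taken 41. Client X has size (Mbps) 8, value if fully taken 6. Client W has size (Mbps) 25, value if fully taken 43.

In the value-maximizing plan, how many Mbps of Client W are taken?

16

Rank by value-to-size ratio: Client E 56/7≈8, Client J 41/13≈3.15, Client W 43/25≈1.72, Client L 17/18≈0.944, Client X 6/8≈0.75, Client H 19/26≈0.731.
Take all of Client E (7 Mbps, value 56) → 29 Mbps left.
Take all of Client J (13 Mbps, value 41) → 16 Mbps left.
16 Mbps left: a 16/25 share of Client W gives 43×16/25 = 27.52.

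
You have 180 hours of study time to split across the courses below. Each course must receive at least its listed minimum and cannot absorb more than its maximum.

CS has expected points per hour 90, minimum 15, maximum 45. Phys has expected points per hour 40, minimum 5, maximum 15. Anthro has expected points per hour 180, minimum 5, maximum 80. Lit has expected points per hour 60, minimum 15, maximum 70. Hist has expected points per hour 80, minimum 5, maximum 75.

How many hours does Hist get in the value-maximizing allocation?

35

Meeting every minimum uses 15+5+5+15+5 = 45 hours, leaving 135.
Highest expected points per hour first: Anthro 180 > CS 90 > Hist 80 > Lit 60 > Phys 40.
Give Anthro 75 more to hit its cap of 80 ; 60 left.
CS: +30 to 45 (cap) ; 30 left.
Only 30 left; Hist takes them to reach 35.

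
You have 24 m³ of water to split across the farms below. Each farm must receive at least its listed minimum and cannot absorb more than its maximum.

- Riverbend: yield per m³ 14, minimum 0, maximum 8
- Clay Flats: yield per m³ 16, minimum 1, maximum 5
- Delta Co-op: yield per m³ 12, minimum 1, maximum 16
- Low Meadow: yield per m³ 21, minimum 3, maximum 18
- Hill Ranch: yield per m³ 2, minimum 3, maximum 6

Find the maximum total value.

428

Meeting every minimum uses 0+1+1+3+3 = 8 m³, leaving 16.
Rank by yield per m³: Low Meadow 21 > Clay Flats 16 > Riverbend 14 > Delta Co-op 12 > Hill Ranch 2.
Give Low Meadow 15 more to hit its cap of 18 ; 1 left.
Clay Flats has room for 4 more but only 1 remain, so it gets 2.
Total = 16×2 + 12×1 + 21×18 + 2×3 = 428.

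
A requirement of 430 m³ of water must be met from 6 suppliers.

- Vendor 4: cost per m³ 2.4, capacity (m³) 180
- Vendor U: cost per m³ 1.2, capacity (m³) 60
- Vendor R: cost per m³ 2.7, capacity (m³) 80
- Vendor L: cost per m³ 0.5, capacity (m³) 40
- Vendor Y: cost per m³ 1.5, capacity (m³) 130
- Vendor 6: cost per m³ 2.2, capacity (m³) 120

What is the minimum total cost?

Use suppliers in increasing cost order.
Vendor L (0.5): use full 40 ; 390 m³ to go.
Take 60 from Vendor U at 1.2 ; need 330 more.
Vendor Y at 1.5: take all 130 m³ ; 200 still needed.
Take 120 from Vendor 6 at 2.2 ; need 80 more.
Take 80 from Vendor 4 at 2.4 to finish.
Vendor R: unused.
Cost = 40×0.5 + 60×1.2 + 130×1.5 + 120×2.2 + 80×2.4 = 743.

743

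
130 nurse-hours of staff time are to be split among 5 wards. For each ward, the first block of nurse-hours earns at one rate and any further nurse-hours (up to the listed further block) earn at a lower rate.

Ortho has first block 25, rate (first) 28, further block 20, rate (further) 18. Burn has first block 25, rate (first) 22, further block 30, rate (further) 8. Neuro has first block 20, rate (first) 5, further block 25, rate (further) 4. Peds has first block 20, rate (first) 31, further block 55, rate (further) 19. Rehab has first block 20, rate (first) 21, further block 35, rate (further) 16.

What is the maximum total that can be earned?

3050

Order all 10 blocks by rate: Peds/tier1 31 > Ortho/tier1 28 > Burn/tier1 22 > Rehab/tier1 21 > Peds/tier2 19 > Ortho/tier2 18 > Rehab/tier2 16 > Burn/tier2 8 > Neuro/tier1 5 > Neuro/tier2 4.
Peds/tier1 (31): +20 ; 110 left.
Fill Ortho tier1 block (25 at 28) ; 85 left.
Fill Burn tier1 block (25 at 22) ; 60 left.
Rehab/tier1 (21): +20 ; 40 left.
40 remain; put them into Peds tier2 at 19.
Total = 31×20 + 28×25 + 22×25 + 21×20 + 19×40 = 3050.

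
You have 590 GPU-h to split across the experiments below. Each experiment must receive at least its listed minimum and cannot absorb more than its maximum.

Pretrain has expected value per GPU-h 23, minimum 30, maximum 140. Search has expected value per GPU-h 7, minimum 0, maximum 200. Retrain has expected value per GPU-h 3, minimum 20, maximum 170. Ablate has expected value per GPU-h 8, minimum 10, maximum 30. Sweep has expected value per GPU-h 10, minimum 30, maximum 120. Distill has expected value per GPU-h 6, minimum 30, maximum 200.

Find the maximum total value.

Meeting every minimum uses 30+0+20+10+30+30 = 120 GPU-h, leaving 470.
Rank by expected value per GPU-h: Pretrain 23 > Sweep 10 > Ablate 8 > Search 7 > Distill 6 > Retrain 3.
Pretrain takes 110 more to reach its cap of 140 ; 360 left.
Give Sweep 90 more to hit its cap of 120 ; 270 left.
Ablate: +20 to 30 (cap) ; 250 left.
Give Search 200 more to hit its cap of 200 ; 50 left.
Distill: +50 (room for 170) → 80. Pool exhausted.
Total = 23×140 + 7×200 + 3×20 + 8×30 + 10×120 + 6×80 = 6600.

6600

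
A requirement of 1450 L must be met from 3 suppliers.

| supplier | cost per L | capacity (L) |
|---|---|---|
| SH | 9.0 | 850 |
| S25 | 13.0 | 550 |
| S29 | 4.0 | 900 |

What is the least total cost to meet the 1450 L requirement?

Use suppliers in increasing cost order.
S29 at 4.0: take all 900 L ; 550 still needed.
Take 550 from SH at 9.0 to finish.
S25: unused.
Cost = 900×4.0 + 550×9.0 = 8550.

8550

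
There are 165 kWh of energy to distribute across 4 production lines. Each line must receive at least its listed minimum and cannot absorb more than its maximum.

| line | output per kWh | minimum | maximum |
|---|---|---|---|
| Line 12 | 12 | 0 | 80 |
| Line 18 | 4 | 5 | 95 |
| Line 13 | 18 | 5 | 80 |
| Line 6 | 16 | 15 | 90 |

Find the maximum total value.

2740

Meeting every minimum uses 0+5+5+15 = 25 kWh, leaving 140.
Rank by output per kWh: Line 13 18 > Line 6 16 > Line 12 12 > Line 18 4.
Give Line 13 75 more to hit its cap of 80 → 65 left.
Line 6 has room for 75 more but only 65 remain, so it gets 80.
Total = 4×5 + 18×80 + 16×80 = 2740.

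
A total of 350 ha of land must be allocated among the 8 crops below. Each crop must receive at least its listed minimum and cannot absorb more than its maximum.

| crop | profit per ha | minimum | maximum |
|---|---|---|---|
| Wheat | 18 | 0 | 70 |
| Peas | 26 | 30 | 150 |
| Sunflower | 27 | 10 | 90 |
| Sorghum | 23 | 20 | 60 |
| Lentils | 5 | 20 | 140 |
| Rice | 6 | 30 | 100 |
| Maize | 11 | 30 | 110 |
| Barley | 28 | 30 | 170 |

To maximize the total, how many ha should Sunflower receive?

50

Meeting every minimum uses 0+30+10+20+20+30+30+30 = 170 ha, leaving 180.
Order the crops by profit per ha: Barley 28 > Sunflower 27 > Peas 26 > Sorghum 23 > Wheat 18 > Maize 11 > Rice 6 > Lentils 5.
Give Barley 140 more to hit its cap of 170 → 40 left.
Only 40 left; Sunflower takes them to reach 50.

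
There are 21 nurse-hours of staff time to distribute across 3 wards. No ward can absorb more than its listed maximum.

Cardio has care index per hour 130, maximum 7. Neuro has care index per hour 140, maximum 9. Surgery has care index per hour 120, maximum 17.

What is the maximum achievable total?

Rank by care index per hour: Neuro 140 > Cardio 130 > Surgery 120.
Neuro takes 9 to reach its cap of 9 — 12 left.
Cardio takes 7 to reach its cap of 7 — 5 left.
Only 5 left; Surgery takes them to reach 5.
Total = 130×7 + 140×9 + 120×5 = 2770.

2770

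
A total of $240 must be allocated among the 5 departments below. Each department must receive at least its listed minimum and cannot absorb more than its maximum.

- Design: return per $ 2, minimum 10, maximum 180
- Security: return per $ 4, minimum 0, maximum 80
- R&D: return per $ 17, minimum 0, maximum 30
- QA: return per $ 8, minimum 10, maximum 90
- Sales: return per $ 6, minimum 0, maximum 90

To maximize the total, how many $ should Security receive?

Meeting every minimum uses 10+0+0+10+0 = 20 $, leaving 220.
Order the departments by return per $: R&D 17 > QA 8 > Sales 6 > Security 4 > Design 2.
R&D: +30 to 30 (cap) — 190 left.
QA: +80 to 90 (cap) — 110 left.
Sales: +90 to 90 (cap) — 20 left.
Security has room for 80 more but only 20 remain, so it gets 20.

20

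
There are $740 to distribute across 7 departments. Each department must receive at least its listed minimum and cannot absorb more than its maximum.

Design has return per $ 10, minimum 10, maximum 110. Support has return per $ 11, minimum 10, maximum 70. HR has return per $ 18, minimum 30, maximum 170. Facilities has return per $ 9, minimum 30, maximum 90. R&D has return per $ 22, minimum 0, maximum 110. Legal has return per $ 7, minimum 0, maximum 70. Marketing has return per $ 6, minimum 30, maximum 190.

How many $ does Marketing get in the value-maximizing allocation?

Meeting every minimum uses 10+10+30+30+0+0+30 = 110 $, leaving 630.
Order the departments by return per $: R&D 22 > HR 18 > Support 11 > Design 10 > Facilities 9 > Legal 7 > Marketing 6.
R&D: +110 to 110 (cap) → 520 left.
Give HR 140 more to hit its cap of 170 → 380 left.
Give Support 60 more to hit its cap of 70 → 320 left.
Design: +100 to 110 (cap) → 220 left.
Facilities: +60 to 90 (cap) → 160 left.
Legal: +70 to 70 (cap) → 90 left.
Marketing: +90 (room for 160) → 120. Pool exhausted.

120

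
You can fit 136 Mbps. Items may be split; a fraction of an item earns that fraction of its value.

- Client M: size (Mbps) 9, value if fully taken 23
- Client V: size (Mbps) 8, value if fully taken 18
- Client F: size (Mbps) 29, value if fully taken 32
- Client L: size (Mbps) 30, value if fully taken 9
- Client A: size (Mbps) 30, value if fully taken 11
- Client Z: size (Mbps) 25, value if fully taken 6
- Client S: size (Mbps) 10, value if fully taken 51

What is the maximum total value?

Sort by value density: Client S 51/10≈5.1, Client M 23/9≈2.56, Client V 18/8≈2.25, Client F 32/29≈1.1, Client A 11/30≈0.367, Client L 9/30≈0.3, Client Z 6/25≈0.24.
Client S: take in full, 10 Mbps for value 51 — 126 left.
All 9 Mbps of Client M fit (value 23) — 117 remain.
All 8 Mbps of Client V fit (value 18) — 109 remain.
All 29 Mbps of Client F fit (value 32) — 80 remain.
All 30 Mbps of Client A fit (value 11) — 50 remain.
Take all of Client L (30 Mbps, value 9) — 20 Mbps left.
20 Mbps left: a 20/25 share of Client Z gives 6×20/25 = 4.8.
Total value = 148.8.

148.8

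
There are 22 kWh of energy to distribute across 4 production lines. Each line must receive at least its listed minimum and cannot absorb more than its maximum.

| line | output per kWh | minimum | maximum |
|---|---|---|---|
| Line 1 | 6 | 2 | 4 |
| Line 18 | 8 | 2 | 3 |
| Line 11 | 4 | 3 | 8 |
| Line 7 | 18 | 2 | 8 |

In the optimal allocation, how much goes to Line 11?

Meeting every minimum uses 2+2+3+2 = 9 kWh, leaving 13.
Order the production lines by output per kWh: Line 7 18 > Line 18 8 > Line 1 6 > Line 11 4.
Give Line 7 6 more to hit its cap of 8 — 7 left.
Give Line 18 1 more to hit its cap of 3 — 6 left.
Line 1: +2 to 4 (cap) — 4 left.
Only 4 left; Line 11 takes them to reach 7.

7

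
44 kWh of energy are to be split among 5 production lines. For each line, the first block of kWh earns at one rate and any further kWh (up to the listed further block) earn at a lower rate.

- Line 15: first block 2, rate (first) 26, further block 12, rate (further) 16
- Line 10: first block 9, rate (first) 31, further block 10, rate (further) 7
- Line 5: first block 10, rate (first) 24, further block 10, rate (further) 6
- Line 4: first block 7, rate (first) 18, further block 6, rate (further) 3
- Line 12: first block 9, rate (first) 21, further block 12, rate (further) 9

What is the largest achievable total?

998

Treat each block as its own option and order by rate: Line 10/T1 31 > Line 15/T1 26 > Line 5/T1 24 > Line 12/T1 21 > Line 4/T1 18 > Line 15/T2 16 > Line 12/T2 9 > Line 10/T2 7 > Line 5/T2 6 > Line 4/T2 3.
Line 10 T1 at 31: fill all 9 ; 35 left.
Fill Line 15 T1 block (2 at 26) ; 33 left.
Line 5 T1 at 24: fill all 10 ; 23 left.
Fill Line 12 T1 block (9 at 21) ; 14 left.
Line 4/T1 (18): +7 ; 7 left.
Line 15 T2 at 16: only 7 left, fill 7.
Total = 31×9 + 26×2 + 24×10 + 21×9 + 18×7 + 16×7 = 998.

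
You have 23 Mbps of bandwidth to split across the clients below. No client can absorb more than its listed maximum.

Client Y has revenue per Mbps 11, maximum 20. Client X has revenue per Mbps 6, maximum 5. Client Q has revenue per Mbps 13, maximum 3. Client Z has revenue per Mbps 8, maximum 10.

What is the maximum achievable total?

Highest revenue per Mbps first: Client Q 13 > Client Y 11 > Client Z 8 > Client X 6.
Give Client Q 3 to hit its cap of 3 → 20 left.
Client Y takes 20 to reach its cap of 20 → 0 left.
Total = 11×20 + 13×3 = 259.

259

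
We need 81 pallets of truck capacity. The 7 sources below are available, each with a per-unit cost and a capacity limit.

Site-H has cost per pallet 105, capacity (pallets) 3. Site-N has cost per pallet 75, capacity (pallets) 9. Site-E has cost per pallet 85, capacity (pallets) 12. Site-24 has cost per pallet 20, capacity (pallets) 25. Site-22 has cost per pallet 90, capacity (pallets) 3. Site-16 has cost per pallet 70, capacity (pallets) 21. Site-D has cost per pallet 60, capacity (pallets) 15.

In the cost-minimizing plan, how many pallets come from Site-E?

Fill from the cheapest source first.
Site-24 at 20: take all 25 pallets — 56 still needed.
Take 15 from Site-D at 60 — need 41 more.
Site-16 (70): use full 21 — 20 pallets to go.
Take 9 from Site-N at 75 — need 11 more.
Take 11 from Site-E at 85 to finish.
Site-22, Site-H: unused.

11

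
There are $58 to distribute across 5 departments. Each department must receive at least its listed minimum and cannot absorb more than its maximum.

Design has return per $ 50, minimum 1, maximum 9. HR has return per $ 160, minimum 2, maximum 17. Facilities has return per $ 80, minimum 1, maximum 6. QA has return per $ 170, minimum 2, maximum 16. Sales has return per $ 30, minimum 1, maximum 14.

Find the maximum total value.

Meeting every minimum uses 1+2+1+2+1 = 7 $, leaving 51.
Rank by return per $: QA 170 > HR 160 > Facilities 80 > Design 50 > Sales 30.
QA: +14 to 16 (cap) → 37 left.
Give HR 15 more to hit its cap of 17 → 22 left.
Facilities: +5 to 6 (cap) → 17 left.
Design takes 8 more to reach its cap of 9 → 9 left.
Sales has room for 13 more but only 9 remain, so it gets 10.
Total = 50×9 + 160×17 + 80×6 + 170×16 + 30×10 = 6670.

6670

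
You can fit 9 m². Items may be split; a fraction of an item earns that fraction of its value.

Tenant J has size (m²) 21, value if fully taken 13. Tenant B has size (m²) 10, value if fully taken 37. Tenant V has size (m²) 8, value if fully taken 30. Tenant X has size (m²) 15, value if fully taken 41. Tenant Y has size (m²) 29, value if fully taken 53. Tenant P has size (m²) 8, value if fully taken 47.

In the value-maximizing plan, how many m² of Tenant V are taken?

1

Rank by value-to-size ratio: Tenant P 47/8≈5.88, Tenant V 30/8≈3.75, Tenant B 37/10≈3.7, Tenant X 41/15≈2.73, Tenant Y 53/29≈1.83, Tenant J 13/21≈0.619.
All 8 m² of Tenant P fit (value 47) → 1 remain.
Only 1 m² remain; take 1/8 of Tenant V for value 30×1/8 = 3.75.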